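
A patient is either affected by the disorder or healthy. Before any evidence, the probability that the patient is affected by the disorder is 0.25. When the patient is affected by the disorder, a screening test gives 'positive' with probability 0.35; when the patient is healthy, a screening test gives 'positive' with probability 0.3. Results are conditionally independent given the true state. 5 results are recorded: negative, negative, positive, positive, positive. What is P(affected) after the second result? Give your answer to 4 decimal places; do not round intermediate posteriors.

After 'negative': P(affected) = 0.65·0.2500 / (0.65·0.2500 + 0.7·0.7500) ≈ 0.2364
After 'negative': P(affected) = 0.65·0.2364 / (0.65·0.2364 + 0.7·0.7636) ≈ 0.2232

0.2232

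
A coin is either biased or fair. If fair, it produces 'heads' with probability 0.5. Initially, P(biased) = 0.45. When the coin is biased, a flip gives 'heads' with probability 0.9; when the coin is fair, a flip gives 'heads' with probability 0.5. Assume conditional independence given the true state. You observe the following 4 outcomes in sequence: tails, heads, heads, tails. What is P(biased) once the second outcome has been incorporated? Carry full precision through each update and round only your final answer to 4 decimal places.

0.2275

After 'tails': P(biased) = 0.1·0.4500 / (0.1·0.4500 + 0.5·0.5500) ≈ 0.1406
After 'heads': P(biased) = 0.9·0.1406 / (0.9·0.1406 + 0.5·0.8594) ≈ 0.2275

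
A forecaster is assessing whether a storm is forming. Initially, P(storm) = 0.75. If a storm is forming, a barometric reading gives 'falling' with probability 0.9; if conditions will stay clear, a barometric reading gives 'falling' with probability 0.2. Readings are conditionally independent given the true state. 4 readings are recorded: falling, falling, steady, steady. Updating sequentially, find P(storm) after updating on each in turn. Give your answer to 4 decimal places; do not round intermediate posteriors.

0.4870

After 'falling': P(storm) = 0.9·0.7500 / (0.9·0.7500 + 0.2·0.2500) ≈ 0.9310
After 'falling': P(storm) = 0.9·0.9310 / (0.9·0.9310 + 0.2·0.0690) ≈ 0.9838
After 'steady': P(storm) = 0.1·0.9838 / (0.1·0.9838 + 0.8·0.0162) ≈ 0.8836
After 'steady': P(storm) = 0.1·0.8836 / (0.1·0.8836 + 0.8·0.1164) ≈ 0.4870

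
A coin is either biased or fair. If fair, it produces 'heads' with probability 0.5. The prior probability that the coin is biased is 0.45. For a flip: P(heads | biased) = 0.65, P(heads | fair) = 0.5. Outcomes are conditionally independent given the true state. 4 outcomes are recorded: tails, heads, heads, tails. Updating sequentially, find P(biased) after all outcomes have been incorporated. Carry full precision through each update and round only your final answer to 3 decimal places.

After 'tails': P(biased) = 0.35·0.4500 / (0.35·0.4500 + 0.5·0.5500) ≈ 0.3642
After 'heads': P(biased) = 0.65·0.3642 / (0.65·0.3642 + 0.5·0.6358) ≈ 0.4268
After 'heads': P(biased) = 0.65·0.4268 / (0.65·0.4268 + 0.5·0.5732) ≈ 0.4918
After 'tails': P(biased) = 0.35·0.4918 / (0.35·0.4918 + 0.5·0.5082) ≈ 0.4039

0.404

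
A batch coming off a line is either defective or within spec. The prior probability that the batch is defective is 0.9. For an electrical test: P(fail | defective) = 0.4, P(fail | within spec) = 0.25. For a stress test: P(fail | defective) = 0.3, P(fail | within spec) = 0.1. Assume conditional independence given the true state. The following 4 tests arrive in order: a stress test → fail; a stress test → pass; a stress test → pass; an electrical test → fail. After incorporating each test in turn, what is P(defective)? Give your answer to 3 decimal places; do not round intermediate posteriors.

After a stress test='fail': P(defective) = 0.3·0.9000 / (0.3·0.9000 + 0.1·0.1000) ≈ 0.9643
After a stress test='pass': P(defective) = 0.7·0.9643 / (0.7·0.9643 + 0.9·0.0357) ≈ 0.9545
After a stress test='pass': P(defective) = 0.7·0.9545 / (0.7·0.9545 + 0.9·0.0455) ≈ 0.9423
After an electrical test='fail': P(defective) = 0.4·0.9423 / (0.4·0.9423 + 0.25·0.0577) ≈ 0.9631

0.963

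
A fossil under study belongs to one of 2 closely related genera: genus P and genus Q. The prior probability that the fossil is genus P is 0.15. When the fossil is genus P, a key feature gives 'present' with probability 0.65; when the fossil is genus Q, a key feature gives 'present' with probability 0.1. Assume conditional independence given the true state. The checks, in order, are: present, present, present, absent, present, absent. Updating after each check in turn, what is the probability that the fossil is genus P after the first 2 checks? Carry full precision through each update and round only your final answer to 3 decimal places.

Apply Bayes' rule sequentially, carrying P(genus P) forward.
After 'present': P(genus P) = 0.65·0.1500 / (0.65·0.1500 + 0.1·0.8500) ≈ 0.5342
After 'present': P(genus P) = 0.65·0.5342 / (0.65·0.5342 + 0.1·0.4658) ≈ 0.8817

0.882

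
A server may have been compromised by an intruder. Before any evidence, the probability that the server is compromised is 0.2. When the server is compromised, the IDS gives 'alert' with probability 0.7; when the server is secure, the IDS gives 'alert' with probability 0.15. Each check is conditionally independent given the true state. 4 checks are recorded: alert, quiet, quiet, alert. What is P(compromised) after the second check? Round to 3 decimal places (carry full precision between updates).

After 'alert': P(compromised) = 0.7·0.2000 / (0.7·0.2000 + 0.15·0.8000) ≈ 0.5385
After 'quiet': P(compromised) = 0.3·0.5385 / (0.3·0.5385 + 0.85·0.4615) ≈ 0.2917

0.292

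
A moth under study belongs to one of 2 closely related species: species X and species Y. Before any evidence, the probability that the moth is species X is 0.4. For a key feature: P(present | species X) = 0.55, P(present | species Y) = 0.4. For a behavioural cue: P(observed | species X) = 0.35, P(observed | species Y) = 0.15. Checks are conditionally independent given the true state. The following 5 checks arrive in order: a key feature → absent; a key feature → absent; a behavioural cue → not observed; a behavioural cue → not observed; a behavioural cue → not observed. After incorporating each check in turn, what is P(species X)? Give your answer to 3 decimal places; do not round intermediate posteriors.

After a key feature='absent': P(species X) = 0.45·0.4000 / (0.45·0.4000 + 0.6·0.6000) ≈ 0.3333
After a key feature='absent': P(species X) = 0.45·0.3333 / (0.45·0.3333 + 0.6·0.6667) ≈ 0.2727
After a behavioural cue='not observed': P(species X) = 0.65·0.2727 / (0.65·0.2727 + 0.85·0.7273) ≈ 0.2229
After a behavioural cue='not observed': P(species X) = 0.65·0.2229 / (0.65·0.2229 + 0.85·0.7771) ≈ 0.1799
After a behavioural cue='not observed': P(species X) = 0.65·0.1799 / (0.65·0.1799 + 0.85·0.8201) ≈ 0.1436

0.144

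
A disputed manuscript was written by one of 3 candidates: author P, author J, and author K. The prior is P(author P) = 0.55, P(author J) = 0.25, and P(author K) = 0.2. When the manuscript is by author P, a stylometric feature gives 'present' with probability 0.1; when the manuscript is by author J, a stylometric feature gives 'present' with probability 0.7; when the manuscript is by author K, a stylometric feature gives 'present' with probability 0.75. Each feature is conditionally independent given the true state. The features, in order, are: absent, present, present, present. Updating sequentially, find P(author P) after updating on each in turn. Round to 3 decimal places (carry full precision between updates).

0.010

Apply Bayes' rule sequentially, carrying P(author P) forward.
After 'absent': normaliser = 0.9·0.5500 + 0.3·0.2500 + 0.25·0.2000; P(author P) ≈ 0.7984, P(author J) ≈ 0.1210, P(author K) ≈ 0.0806
After 'present': normaliser = 0.1·0.7984 + 0.7·0.1210 + 0.75·0.0806; P(author P) ≈ 0.3548, P(author J) ≈ 0.3763, P(author K) ≈ 0.2688
After 'present': normaliser = 0.1·0.3548 + 0.7·0.3763 + 0.75·0.2688; P(author P) ≈ 0.0709, P(author J) ≈ 0.5263, P(author K) ≈ 0.4028
After 'present': normaliser = 0.1·0.0709 + 0.7·0.5263 + 0.75·0.4028; P(author P) ≈ 0.0105, P(author J) ≈ 0.5437, P(author K) ≈ 0.4458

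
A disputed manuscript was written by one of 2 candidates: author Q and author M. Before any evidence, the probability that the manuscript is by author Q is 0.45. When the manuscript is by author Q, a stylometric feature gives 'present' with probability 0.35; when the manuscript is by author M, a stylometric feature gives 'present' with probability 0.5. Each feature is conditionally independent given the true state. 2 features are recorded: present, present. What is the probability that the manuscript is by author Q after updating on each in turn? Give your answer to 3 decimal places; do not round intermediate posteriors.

After 'present': P(author Q) = 0.35·0.4500 / (0.35·0.4500 + 0.5·0.5500) ≈ 0.3642
After 'present': P(author Q) = 0.35·0.3642 / (0.35·0.3642 + 0.5·0.6358) ≈ 0.2862

0.286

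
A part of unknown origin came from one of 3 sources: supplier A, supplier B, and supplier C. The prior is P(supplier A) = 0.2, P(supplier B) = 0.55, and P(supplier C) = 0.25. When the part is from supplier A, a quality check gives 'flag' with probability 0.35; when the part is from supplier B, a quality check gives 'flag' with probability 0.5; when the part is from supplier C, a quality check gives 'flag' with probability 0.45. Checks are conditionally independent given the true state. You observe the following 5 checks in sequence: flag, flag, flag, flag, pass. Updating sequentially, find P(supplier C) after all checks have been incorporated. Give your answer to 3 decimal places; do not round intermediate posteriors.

After 'flag': normaliser = 0.35·0.2000 + 0.5·0.5500 + 0.45·0.2500; P(supplier A) ≈ 0.1530, P(supplier B) ≈ 0.6011, P(supplier C) ≈ 0.2459
After 'flag': normaliser = 0.35·0.1530 + 0.5·0.6011 + 0.45·0.2459; P(supplier A) ≈ 0.1152, P(supplier B) ≈ 0.6467, P(supplier C) ≈ 0.2381
After 'flag': normaliser = 0.35·0.1152 + 0.5·0.6467 + 0.45·0.2381; P(supplier A) ≈ 0.0857, P(supplier B) ≈ 0.6868, P(supplier C) ≈ 0.2276
After 'flag': normaliser = 0.35·0.0857 + 0.5·0.6868 + 0.45·0.2276; P(supplier A) ≈ 0.0630, P(supplier B) ≈ 0.7217, P(supplier C) ≈ 0.2152
After 'pass': normaliser = 0.65·0.0630 + 0.5·0.7217 + 0.55·0.2152; P(supplier A) ≈ 0.0787, P(supplier B) ≈ 0.6937, P(supplier C) ≈ 0.2276

0.228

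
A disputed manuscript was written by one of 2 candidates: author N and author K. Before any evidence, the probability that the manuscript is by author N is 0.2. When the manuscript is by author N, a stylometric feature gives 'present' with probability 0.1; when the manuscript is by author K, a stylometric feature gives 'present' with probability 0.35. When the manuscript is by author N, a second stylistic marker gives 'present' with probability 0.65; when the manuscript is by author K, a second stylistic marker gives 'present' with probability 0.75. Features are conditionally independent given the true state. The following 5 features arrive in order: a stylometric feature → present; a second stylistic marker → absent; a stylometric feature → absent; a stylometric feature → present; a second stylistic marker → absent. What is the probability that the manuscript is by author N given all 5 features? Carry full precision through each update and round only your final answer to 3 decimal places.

0.052

After a stylometric feature='present': P(author N) = 0.1·0.2000 / (0.1·0.2000 + 0.35·0.8000) ≈ 0.0667
After a second stylistic marker='absent': P(author N) = 0.35·0.0667 / (0.35·0.0667 + 0.25·0.9333) ≈ 0.0909
After a stylometric feature='absent': P(author N) = 0.9·0.0909 / (0.9·0.0909 + 0.65·0.9091) ≈ 0.1216
After a stylometric feature='present': P(author N) = 0.1·0.1216 / (0.1·0.1216 + 0.35·0.8784) ≈ 0.0381
After a second stylistic marker='absent': P(author N) = 0.35·0.0381 / (0.35·0.0381 + 0.25·0.9619) ≈ 0.0525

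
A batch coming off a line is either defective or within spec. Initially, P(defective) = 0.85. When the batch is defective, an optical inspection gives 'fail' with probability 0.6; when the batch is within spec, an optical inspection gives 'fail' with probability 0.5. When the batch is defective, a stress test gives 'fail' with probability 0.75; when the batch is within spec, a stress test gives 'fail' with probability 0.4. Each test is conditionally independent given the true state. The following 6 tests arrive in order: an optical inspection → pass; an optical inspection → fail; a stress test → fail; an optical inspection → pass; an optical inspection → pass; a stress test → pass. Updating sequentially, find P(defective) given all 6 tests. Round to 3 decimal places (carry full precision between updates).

0.731

Apply Bayes' rule sequentially, carrying P(defective) forward.
After an optical inspection='pass': P(defective) = 0.4·0.8500 / (0.4·0.8500 + 0.5·0.1500) ≈ 0.8193
After an optical inspection='fail': P(defective) = 0.6·0.8193 / (0.6·0.8193 + 0.5·0.1807) ≈ 0.8447
After a stress test='fail': P(defective) = 0.75·0.8447 / (0.75·0.8447 + 0.4·0.1553) ≈ 0.9107
After an optical inspection='pass': P(defective) = 0.4·0.9107 / (0.4·0.9107 + 0.5·0.0893) ≈ 0.8908
After an optical inspection='pass': P(defective) = 0.4·0.8908 / (0.4·0.8908 + 0.5·0.1092) ≈ 0.8672
After a stress test='pass': P(defective) = 0.25·0.8672 / (0.25·0.8672 + 0.6·0.1328) ≈ 0.7312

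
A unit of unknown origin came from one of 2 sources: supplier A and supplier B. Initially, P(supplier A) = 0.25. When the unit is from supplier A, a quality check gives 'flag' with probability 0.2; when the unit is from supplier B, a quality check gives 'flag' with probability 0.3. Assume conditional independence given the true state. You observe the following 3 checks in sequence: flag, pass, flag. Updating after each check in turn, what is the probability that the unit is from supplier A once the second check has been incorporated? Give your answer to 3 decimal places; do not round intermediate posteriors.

0.203

After 'flag': P(supplier A) = 0.2·0.2500 / (0.2·0.2500 + 0.3·0.7500) ≈ 0.1818
After 'pass': P(supplier A) = 0.8·0.1818 / (0.8·0.1818 + 0.7·0.8182) ≈ 0.2025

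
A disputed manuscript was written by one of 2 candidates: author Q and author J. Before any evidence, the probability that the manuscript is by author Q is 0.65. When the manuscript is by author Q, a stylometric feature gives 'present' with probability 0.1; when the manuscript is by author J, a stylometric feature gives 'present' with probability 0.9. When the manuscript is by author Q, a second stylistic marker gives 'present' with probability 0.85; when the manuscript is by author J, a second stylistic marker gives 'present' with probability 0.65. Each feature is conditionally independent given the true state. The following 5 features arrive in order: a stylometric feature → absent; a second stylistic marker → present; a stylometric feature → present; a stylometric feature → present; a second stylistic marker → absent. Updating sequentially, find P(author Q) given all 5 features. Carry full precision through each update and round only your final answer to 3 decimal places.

0.104

After a stylometric feature='absent': P(author Q) = 0.9·0.6500 / (0.9·0.6500 + 0.1·0.3500) ≈ 0.9435
After a second stylistic marker='present': P(author Q) = 0.85·0.9435 / (0.85·0.9435 + 0.65·0.0565) ≈ 0.9563
After a stylometric feature='present': P(author Q) = 0.1·0.9563 / (0.1·0.9563 + 0.9·0.0437) ≈ 0.7083
After a stylometric feature='present': P(author Q) = 0.1·0.7083 / (0.1·0.7083 + 0.9·0.2917) ≈ 0.2125
After a second stylistic marker='absent': P(author Q) = 0.15·0.2125 / (0.15·0.2125 + 0.35·0.7875) ≈ 0.1037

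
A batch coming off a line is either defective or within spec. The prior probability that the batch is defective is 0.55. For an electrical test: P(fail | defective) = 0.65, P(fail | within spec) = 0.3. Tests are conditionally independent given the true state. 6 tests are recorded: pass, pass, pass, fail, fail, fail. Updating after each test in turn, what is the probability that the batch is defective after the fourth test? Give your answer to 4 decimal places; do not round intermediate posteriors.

Apply Bayes' rule sequentially, carrying P(defective) forward.
After 'pass': P(defective) = 0.35·0.5500 / (0.35·0.5500 + 0.7·0.4500) ≈ 0.3793
After 'pass': P(defective) = 0.35·0.3793 / (0.35·0.3793 + 0.7·0.6207) ≈ 0.2340
After 'pass': P(defective) = 0.35·0.2340 / (0.35·0.2340 + 0.7·0.7660) ≈ 0.1325
After 'fail': P(defective) = 0.65·0.1325 / (0.65·0.1325 + 0.3·0.8675) ≈ 0.2487

0.2487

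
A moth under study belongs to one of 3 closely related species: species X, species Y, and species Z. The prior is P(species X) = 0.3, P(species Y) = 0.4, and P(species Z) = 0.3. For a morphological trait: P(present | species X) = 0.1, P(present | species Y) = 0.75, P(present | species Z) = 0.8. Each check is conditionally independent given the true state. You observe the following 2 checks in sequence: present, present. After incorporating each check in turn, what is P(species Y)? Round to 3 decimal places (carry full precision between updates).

Apply Bayes' rule sequentially, carrying P(species Y) forward.
After 'present': normaliser = 0.1·0.3000 + 0.75·0.4000 + 0.8·0.3000; P(species X) ≈ 0.0526, P(species Y) ≈ 0.5263, P(species Z) ≈ 0.4211
After 'present': normaliser = 0.1·0.0526 + 0.75·0.5263 + 0.8·0.4211; P(species X) ≈ 0.0071, P(species Y) ≈ 0.5357, P(species Z) ≈ 0.4571

0.536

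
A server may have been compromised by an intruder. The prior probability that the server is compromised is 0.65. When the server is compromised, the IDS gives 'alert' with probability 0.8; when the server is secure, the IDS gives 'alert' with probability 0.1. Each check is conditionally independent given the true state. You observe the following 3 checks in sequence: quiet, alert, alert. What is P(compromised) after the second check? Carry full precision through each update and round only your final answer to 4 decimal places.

Each posterior becomes the prior for the next update.
After 'quiet': P(compromised) = 0.2·0.6500 / (0.2·0.6500 + 0.9·0.3500) ≈ 0.2921
After 'alert': P(compromised) = 0.8·0.2921 / (0.8·0.2921 + 0.1·0.7079) ≈ 0.7675

0.7675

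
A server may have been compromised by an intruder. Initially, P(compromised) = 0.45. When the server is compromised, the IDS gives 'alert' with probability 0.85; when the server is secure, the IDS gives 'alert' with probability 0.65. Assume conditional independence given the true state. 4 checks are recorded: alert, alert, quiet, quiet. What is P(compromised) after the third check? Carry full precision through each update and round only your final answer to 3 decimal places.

0.375

After 'alert': P(compromised) = 0.85·0.4500 / (0.85·0.4500 + 0.65·0.5500) ≈ 0.5169
After 'alert': P(compromised) = 0.85·0.5169 / (0.85·0.5169 + 0.65·0.4831) ≈ 0.5832
After 'quiet': P(compromised) = 0.15·0.5832 / (0.15·0.5832 + 0.35·0.4168) ≈ 0.3749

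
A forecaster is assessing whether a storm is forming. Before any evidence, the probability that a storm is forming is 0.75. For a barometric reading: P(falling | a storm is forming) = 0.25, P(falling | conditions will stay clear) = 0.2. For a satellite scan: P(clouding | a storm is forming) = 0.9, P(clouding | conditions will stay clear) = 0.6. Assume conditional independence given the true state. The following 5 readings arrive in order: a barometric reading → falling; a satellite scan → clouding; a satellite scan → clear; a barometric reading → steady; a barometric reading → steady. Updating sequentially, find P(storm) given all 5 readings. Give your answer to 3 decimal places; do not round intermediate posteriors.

After a barometric reading='falling': P(storm) = 0.25·0.7500 / (0.25·0.7500 + 0.2·0.2500) ≈ 0.7895
After a satellite scan='clouding': P(storm) = 0.9·0.7895 / (0.9·0.7895 + 0.6·0.2105) ≈ 0.8491
After a satellite scan='clear': P(storm) = 0.1·0.8491 / (0.1·0.8491 + 0.4·0.1509) ≈ 0.5844
After a barometric reading='steady': P(storm) = 0.75·0.5844 / (0.75·0.5844 + 0.8·0.4156) ≈ 0.5687
After a barometric reading='steady': P(storm) = 0.75·0.5687 / (0.75·0.5687 + 0.8·0.4313) ≈ 0.5528

0.553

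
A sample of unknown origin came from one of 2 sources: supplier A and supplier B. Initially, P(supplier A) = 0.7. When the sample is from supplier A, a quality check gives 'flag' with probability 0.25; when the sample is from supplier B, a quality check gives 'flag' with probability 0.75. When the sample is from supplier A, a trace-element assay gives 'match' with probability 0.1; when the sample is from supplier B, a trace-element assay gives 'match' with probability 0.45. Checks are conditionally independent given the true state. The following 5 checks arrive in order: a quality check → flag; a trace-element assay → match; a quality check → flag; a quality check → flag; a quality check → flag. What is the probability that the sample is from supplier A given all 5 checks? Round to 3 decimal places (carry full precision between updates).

After a quality check='flag': P(supplier A) = 0.25·0.7000 / (0.25·0.7000 + 0.75·0.3000) ≈ 0.4375
After a trace-element assay='match': P(supplier A) = 0.1·0.4375 / (0.1·0.4375 + 0.45·0.5625) ≈ 0.1474
After a quality check='flag': P(supplier A) = 0.25·0.1474 / (0.25·0.1474 + 0.75·0.8526) ≈ 0.0545
After a quality check='flag': P(supplier A) = 0.25·0.0545 / (0.25·0.0545 + 0.75·0.9455) ≈ 0.0188
After a quality check='flag': P(supplier A) = 0.25·0.0188 / (0.25·0.0188 + 0.75·0.9812) ≈ 0.0064

0.006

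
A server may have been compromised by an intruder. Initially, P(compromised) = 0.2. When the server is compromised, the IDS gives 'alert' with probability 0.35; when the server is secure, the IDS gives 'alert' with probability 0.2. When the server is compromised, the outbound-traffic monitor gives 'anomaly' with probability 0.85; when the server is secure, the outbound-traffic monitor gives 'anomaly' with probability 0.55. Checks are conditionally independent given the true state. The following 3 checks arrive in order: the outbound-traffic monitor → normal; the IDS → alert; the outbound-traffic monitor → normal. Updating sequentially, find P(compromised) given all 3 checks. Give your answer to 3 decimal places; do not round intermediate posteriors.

0.046

Each posterior becomes the prior for the next update.
After the outbound-traffic monitor='normal': P(compromised) = 0.15·0.2000 / (0.15·0.2000 + 0.45·0.8000) ≈ 0.0769
After the IDS='alert': P(compromised) = 0.35·0.0769 / (0.35·0.0769 + 0.2·0.9231) ≈ 0.1273
After the outbound-traffic monitor='normal': P(compromised) = 0.15·0.1273 / (0.15·0.1273 + 0.45·0.8727) ≈ 0.0464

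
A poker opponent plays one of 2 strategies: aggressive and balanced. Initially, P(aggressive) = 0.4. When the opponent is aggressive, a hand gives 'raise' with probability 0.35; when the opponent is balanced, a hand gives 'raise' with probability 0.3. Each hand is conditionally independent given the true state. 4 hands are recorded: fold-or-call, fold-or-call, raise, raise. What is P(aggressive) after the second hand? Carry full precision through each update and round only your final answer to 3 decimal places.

After 'fold-or-call': P(aggressive) = 0.65·0.4000 / (0.65·0.4000 + 0.7·0.6000) ≈ 0.3824
After 'fold-or-call': P(aggressive) = 0.65·0.3824 / (0.65·0.3824 + 0.7·0.6176) ≈ 0.3650

0.365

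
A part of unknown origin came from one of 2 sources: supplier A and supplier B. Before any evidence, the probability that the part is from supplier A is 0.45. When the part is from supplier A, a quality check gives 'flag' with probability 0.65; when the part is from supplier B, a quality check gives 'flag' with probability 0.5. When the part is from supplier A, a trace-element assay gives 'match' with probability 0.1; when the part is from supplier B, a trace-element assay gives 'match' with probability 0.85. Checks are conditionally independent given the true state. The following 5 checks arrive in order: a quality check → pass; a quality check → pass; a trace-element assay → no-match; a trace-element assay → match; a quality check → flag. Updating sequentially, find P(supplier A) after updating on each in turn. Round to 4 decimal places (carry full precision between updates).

0.2689

Apply Bayes' rule sequentially, carrying P(supplier A) forward.
After a quality check='pass': P(supplier A) = 0.35·0.4500 / (0.35·0.4500 + 0.5·0.5500) ≈ 0.3642
After a quality check='pass': P(supplier A) = 0.35·0.3642 / (0.35·0.3642 + 0.5·0.6358) ≈ 0.2862
After a trace-element assay='no-match': P(supplier A) = 0.9·0.2862 / (0.9·0.2862 + 0.15·0.7138) ≈ 0.7064
After a trace-element assay='match': P(supplier A) = 0.1·0.7064 / (0.1·0.7064 + 0.85·0.2936) ≈ 0.2206
After a quality check='flag': P(supplier A) = 0.65·0.2206 / (0.65·0.2206 + 0.5·0.7794) ≈ 0.2689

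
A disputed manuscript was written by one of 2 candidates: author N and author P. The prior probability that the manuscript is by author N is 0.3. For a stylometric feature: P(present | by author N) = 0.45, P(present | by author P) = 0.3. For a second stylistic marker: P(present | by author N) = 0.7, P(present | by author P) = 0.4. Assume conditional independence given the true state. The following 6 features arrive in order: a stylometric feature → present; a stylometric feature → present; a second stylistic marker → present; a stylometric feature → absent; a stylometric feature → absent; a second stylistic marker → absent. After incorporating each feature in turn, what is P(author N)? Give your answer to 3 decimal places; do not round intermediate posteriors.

After a stylometric feature='present': P(author N) = 0.45·0.3000 / (0.45·0.3000 + 0.3·0.7000) ≈ 0.3913
After a stylometric feature='present': P(author N) = 0.45·0.3913 / (0.45·0.3913 + 0.3·0.6087) ≈ 0.4909
After a second stylistic marker='present': P(author N) = 0.7·0.4909 / (0.7·0.4909 + 0.4·0.5091) ≈ 0.6279
After a stylometric feature='absent': P(author N) = 0.55·0.6279 / (0.55·0.6279 + 0.7·0.3721) ≈ 0.5701
After a stylometric feature='absent': P(author N) = 0.55·0.5701 / (0.55·0.5701 + 0.7·0.4299) ≈ 0.5102
After a second stylistic marker='absent': P(author N) = 0.3·0.5102 / (0.3·0.5102 + 0.6·0.4898) ≈ 0.3425

0.342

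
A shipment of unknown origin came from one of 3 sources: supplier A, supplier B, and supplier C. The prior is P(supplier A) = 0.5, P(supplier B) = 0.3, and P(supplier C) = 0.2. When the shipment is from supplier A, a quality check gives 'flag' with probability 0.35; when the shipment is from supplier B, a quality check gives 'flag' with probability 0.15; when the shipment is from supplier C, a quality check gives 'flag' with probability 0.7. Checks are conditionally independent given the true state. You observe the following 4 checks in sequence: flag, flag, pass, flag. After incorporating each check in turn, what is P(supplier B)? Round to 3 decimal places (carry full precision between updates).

0.024

Apply Bayes' rule sequentially, carrying P(supplier B) forward.
After 'flag': normaliser = 0.35·0.5000 + 0.15·0.3000 + 0.7·0.2000; P(supplier A) ≈ 0.4861, P(supplier B) ≈ 0.1250, P(supplier C) ≈ 0.3889
After 'flag': normaliser = 0.35·0.4861 + 0.15·0.1250 + 0.7·0.3889; P(supplier A) ≈ 0.3690, P(supplier B) ≈ 0.0407, P(supplier C) ≈ 0.5904
After 'pass': normaliser = 0.65·0.3690 + 0.85·0.0407 + 0.3·0.5904; P(supplier A) ≈ 0.5312, P(supplier B) ≈ 0.0766, P(supplier C) ≈ 0.3923
After 'flag': normaliser = 0.35·0.5312 + 0.15·0.0766 + 0.7·0.3923; P(supplier A) ≈ 0.3939, P(supplier B) ≈ 0.0243, P(supplier C) ≈ 0.5818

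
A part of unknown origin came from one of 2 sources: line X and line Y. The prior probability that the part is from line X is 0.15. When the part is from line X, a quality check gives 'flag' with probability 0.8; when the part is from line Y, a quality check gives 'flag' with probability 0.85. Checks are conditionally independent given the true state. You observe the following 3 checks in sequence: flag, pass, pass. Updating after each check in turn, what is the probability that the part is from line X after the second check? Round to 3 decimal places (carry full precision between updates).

After 'flag': P(line X) = 0.8·0.1500 / (0.8·0.1500 + 0.85·0.8500) ≈ 0.1424
After 'pass': P(line X) = 0.2·0.1424 / (0.2·0.1424 + 0.15·0.8576) ≈ 0.1813

0.181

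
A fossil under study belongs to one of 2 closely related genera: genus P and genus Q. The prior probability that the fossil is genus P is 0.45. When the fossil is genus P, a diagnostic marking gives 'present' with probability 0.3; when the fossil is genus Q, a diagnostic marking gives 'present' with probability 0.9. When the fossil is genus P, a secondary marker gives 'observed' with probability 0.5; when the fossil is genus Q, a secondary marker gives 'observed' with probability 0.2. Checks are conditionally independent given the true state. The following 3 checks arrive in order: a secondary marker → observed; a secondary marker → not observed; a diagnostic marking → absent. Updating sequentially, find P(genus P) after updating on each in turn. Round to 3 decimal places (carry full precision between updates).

After a secondary marker='observed': P(genus P) = 0.5·0.4500 / (0.5·0.4500 + 0.2·0.5500) ≈ 0.6716
After a secondary marker='not observed': P(genus P) = 0.5·0.6716 / (0.5·0.6716 + 0.8·0.3284) ≈ 0.5611
After a diagnostic marking='absent': P(genus P) = 0.7·0.5611 / (0.7·0.5611 + 0.1·0.4389) ≈ 0.8995

0.899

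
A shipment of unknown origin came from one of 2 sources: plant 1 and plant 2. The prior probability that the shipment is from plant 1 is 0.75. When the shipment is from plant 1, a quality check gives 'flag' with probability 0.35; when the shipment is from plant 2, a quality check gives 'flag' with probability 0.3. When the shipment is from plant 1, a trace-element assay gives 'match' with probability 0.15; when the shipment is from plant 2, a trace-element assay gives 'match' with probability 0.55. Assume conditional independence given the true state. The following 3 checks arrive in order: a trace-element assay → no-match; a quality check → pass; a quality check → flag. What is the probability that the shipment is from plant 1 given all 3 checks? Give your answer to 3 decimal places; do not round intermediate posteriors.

0.860

Apply Bayes' rule sequentially, carrying P(plant 1) forward.
After a trace-element assay='no-match': P(plant 1) = 0.85·0.7500 / (0.85·0.7500 + 0.45·0.2500) ≈ 0.8500
After a quality check='pass': P(plant 1) = 0.65·0.8500 / (0.65·0.8500 + 0.7·0.1500) ≈ 0.8403
After a quality check='flag': P(plant 1) = 0.35·0.8403 / (0.35·0.8403 + 0.3·0.1597) ≈ 0.8599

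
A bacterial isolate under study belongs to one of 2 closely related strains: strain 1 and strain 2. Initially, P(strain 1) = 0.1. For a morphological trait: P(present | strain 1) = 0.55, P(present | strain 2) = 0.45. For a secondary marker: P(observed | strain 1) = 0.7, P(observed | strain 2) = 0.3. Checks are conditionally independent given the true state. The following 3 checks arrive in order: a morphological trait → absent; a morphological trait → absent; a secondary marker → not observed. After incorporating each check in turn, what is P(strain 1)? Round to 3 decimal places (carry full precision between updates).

0.031

After a morphological trait='absent': P(strain 1) = 0.45·0.1000 / (0.45·0.1000 + 0.55·0.9000) ≈ 0.0833
After a morphological trait='absent': P(strain 1) = 0.45·0.0833 / (0.45·0.0833 + 0.55·0.9167) ≈ 0.0692
After a secondary marker='not observed': P(strain 1) = 0.3·0.0692 / (0.3·0.0692 + 0.7·0.9308) ≈ 0.0309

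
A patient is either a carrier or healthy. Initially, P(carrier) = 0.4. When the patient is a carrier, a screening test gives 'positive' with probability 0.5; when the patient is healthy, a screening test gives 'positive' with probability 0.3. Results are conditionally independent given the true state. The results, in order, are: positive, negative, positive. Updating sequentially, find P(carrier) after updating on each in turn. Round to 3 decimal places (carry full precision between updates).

0.569

After 'positive': P(carrier) = 0.5·0.4000 / (0.5·0.4000 + 0.3·0.6000) ≈ 0.5263
After 'negative': P(carrier) = 0.5·0.5263 / (0.5·0.5263 + 0.7·0.4737) ≈ 0.4425
After 'positive': P(carrier) = 0.5·0.4425 / (0.5·0.4425 + 0.3·0.5575) ≈ 0.5695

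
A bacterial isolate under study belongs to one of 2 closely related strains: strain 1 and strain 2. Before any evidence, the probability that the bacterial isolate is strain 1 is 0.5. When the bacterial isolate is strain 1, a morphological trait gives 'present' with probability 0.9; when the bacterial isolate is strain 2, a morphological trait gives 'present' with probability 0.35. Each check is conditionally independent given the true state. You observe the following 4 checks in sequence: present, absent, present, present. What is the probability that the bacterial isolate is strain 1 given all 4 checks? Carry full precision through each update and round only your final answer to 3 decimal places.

After 'present': P(strain 1) = 0.9·0.5000 / (0.9·0.5000 + 0.35·0.5000) ≈ 0.7200
After 'absent': P(strain 1) = 0.1·0.7200 / (0.1·0.7200 + 0.65·0.2800) ≈ 0.2835
After 'present': P(strain 1) = 0.9·0.2835 / (0.9·0.2835 + 0.35·0.7165) ≈ 0.5043
After 'present': P(strain 1) = 0.9·0.5043 / (0.9·0.5043 + 0.35·0.4957) ≈ 0.7234

0.723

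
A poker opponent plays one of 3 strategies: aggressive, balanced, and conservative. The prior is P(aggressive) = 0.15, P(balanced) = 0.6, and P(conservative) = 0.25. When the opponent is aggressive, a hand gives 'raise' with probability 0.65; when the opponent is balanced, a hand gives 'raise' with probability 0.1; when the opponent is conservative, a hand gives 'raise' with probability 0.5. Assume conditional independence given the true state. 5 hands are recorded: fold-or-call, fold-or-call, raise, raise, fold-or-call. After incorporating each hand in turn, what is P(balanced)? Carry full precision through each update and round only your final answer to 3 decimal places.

After 'fold-or-call': normaliser = 0.35·0.1500 + 0.9·0.6000 + 0.5·0.2500; P(aggressive) ≈ 0.0732, P(balanced) ≈ 0.7526, P(conservative) ≈ 0.1742
After 'fold-or-call': normaliser = 0.35·0.0732 + 0.9·0.7526 + 0.5·0.1742; P(aggressive) ≈ 0.0324, P(balanced) ≈ 0.8573, P(conservative) ≈ 0.1103
After 'raise': normaliser = 0.65·0.0324 + 0.1·0.8573 + 0.5·0.1103; P(aggressive) ≈ 0.1301, P(balanced) ≈ 0.5294, P(conservative) ≈ 0.3404
After 'raise': normaliser = 0.65·0.1301 + 0.1·0.5294 + 0.5·0.3404; P(aggressive) ≈ 0.2748, P(balanced) ≈ 0.1720, P(conservative) ≈ 0.5531
After 'fold-or-call': normaliser = 0.35·0.2748 + 0.9·0.1720 + 0.5·0.5531; P(aggressive) ≈ 0.1823, P(balanced) ≈ 0.2935, P(conservative) ≈ 0.5242

0.293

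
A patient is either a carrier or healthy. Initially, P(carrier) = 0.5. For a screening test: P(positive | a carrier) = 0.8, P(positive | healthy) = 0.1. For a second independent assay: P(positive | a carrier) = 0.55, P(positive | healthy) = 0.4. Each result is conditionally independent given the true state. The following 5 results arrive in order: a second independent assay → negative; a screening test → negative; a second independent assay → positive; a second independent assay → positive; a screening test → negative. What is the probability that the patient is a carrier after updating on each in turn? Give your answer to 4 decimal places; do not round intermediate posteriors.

After a second independent assay='negative': P(carrier) = 0.45·0.5000 / (0.45·0.5000 + 0.6·0.5000) ≈ 0.4286
After a screening test='negative': P(carrier) = 0.2·0.4286 / (0.2·0.4286 + 0.9·0.5714) ≈ 0.1429
After a second independent assay='positive': P(carrier) = 0.55·0.1429 / (0.55·0.1429 + 0.4·0.8571) ≈ 0.1864
After a second independent assay='positive': P(carrier) = 0.55·0.1864 / (0.55·0.1864 + 0.4·0.8136) ≈ 0.2396
After a screening test='negative': P(carrier) = 0.2·0.2396 / (0.2·0.2396 + 0.9·0.7604) ≈ 0.0654

0.0654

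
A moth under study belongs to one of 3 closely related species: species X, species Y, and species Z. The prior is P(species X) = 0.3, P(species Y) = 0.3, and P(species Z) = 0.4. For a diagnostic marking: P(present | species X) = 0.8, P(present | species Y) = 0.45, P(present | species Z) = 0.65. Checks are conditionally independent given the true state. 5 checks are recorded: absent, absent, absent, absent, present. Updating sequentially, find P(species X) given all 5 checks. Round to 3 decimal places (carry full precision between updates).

0.023

Apply Bayes' rule sequentially, carrying P(species X) forward.
After 'absent': normaliser = 0.2·0.3000 + 0.55·0.3000 + 0.35·0.4000; P(species X) ≈ 0.1644, P(species Y) ≈ 0.4521, P(species Z) ≈ 0.3836
After 'absent': normaliser = 0.2·0.1644 + 0.55·0.4521 + 0.35·0.3836; P(species X) ≈ 0.0791, P(species Y) ≈ 0.5980, P(species Z) ≈ 0.3229
After 'absent': normaliser = 0.2·0.0791 + 0.55·0.5980 + 0.35·0.3229; P(species X) ≈ 0.0346, P(species Y) ≈ 0.7186, P(species Z) ≈ 0.2469
After 'absent': normaliser = 0.2·0.0346 + 0.55·0.7186 + 0.35·0.2469; P(species X) ≈ 0.0141, P(species Y) ≈ 0.8090, P(species Z) ≈ 0.1769
After 'present': normaliser = 0.8·0.0141 + 0.45·0.8090 + 0.65·0.1769; P(species X) ≈ 0.0231, P(species Y) ≈ 0.7424, P(species Z) ≈ 0.2345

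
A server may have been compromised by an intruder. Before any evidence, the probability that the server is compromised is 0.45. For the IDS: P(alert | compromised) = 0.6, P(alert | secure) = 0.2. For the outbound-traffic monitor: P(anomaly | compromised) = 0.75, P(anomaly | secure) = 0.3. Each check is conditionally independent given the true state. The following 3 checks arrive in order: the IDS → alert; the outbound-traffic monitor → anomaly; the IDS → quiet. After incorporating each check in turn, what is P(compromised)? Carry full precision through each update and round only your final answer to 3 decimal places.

0.754

After the IDS='alert': P(compromised) = 0.6·0.4500 / (0.6·0.4500 + 0.2·0.5500) ≈ 0.7105
After the outbound-traffic monitor='anomaly': P(compromised) = 0.75·0.7105 / (0.75·0.7105 + 0.3·0.2895) ≈ 0.8599
After the IDS='quiet': P(compromised) = 0.4·0.8599 / (0.4·0.8599 + 0.8·0.1401) ≈ 0.7542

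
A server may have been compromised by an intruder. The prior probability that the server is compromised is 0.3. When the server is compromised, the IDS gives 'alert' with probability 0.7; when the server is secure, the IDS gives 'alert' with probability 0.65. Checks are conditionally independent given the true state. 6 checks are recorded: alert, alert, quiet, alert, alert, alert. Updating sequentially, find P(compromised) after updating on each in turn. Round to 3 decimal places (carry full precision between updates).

After 'alert': P(compromised) = 0.7·0.3000 / (0.7·0.3000 + 0.65·0.7000) ≈ 0.3158
After 'alert': P(compromised) = 0.7·0.3158 / (0.7·0.3158 + 0.65·0.6842) ≈ 0.3320
After 'quiet': P(compromised) = 0.3·0.3320 / (0.3·0.3320 + 0.35·0.6680) ≈ 0.2988
After 'alert': P(compromised) = 0.7·0.2988 / (0.7·0.2988 + 0.65·0.7012) ≈ 0.3145
After 'alert': P(compromised) = 0.7·0.3145 / (0.7·0.3145 + 0.65·0.6855) ≈ 0.3307
After 'alert': P(compromised) = 0.7·0.3307 / (0.7·0.3307 + 0.65·0.6693) ≈ 0.3473

0.347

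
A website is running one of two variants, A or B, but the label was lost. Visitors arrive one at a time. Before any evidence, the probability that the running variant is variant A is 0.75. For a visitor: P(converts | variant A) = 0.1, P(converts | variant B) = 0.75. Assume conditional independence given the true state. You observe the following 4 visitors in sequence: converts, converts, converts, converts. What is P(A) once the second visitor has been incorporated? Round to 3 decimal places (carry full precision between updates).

0.051

After 'converts': P(A) = 0.1·0.7500 / (0.1·0.7500 + 0.75·0.2500) ≈ 0.2857
After 'converts': P(A) = 0.1·0.2857 / (0.1·0.2857 + 0.75·0.7143) ≈ 0.0506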